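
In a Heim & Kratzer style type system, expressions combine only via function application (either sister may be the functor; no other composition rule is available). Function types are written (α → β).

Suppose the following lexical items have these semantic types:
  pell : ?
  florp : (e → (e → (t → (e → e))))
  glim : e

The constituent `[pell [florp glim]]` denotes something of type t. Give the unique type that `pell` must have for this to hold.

((e → (t → (e → e))) → t)

For [pell [florp glim]] to have type t with [florp glim] of type (e → (t → (e → e))), pell must be the function: pell : ((e → (t → (e → e))) → t).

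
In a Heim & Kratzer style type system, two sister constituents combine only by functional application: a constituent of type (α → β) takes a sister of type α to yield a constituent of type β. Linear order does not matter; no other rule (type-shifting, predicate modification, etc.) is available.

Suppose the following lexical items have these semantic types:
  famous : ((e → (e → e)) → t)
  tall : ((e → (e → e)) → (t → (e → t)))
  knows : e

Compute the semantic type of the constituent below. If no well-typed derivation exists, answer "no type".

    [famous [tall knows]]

no type

[tall knows]: ((e → (e → e)) → (t → (e → t))) with e — neither is a function whose domain matches the other; composition fails here.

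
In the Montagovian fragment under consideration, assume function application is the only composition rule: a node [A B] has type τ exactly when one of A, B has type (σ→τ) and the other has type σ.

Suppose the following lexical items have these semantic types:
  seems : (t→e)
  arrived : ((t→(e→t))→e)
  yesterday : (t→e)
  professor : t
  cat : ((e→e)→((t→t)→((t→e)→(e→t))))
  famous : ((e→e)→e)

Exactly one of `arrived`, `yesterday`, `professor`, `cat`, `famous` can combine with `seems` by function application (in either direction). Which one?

arrived : ((t→(e→t))→e) — neither side's domain matches the other.
yesterday : (t→e) — neither side's domain matches the other.
professor — combines: seems : (t→e) takes professor : t as argument, giving e.
cat : ((e→e)→((t→t)→((t→e)→(e→t)))) — neither side's domain matches the other.
famous : ((e→e)→e) — neither side's domain matches the other.

professor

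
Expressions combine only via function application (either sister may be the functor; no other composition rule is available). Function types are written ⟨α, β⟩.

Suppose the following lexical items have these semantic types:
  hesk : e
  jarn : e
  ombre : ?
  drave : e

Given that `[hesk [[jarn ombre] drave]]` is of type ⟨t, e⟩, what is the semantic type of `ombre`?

For [hesk [[jarn ombre] drave]] to have type ⟨t, e⟩ with hesk of type e, [[jarn ombre] drave] must be the function: [[jarn ombre] drave] : ⟨e, ⟨t, e⟩⟩.
For [[jarn ombre] drave] to have type ⟨e, ⟨t, e⟩⟩ with drave of type e, [jarn ombre] must be the function: [jarn ombre] : ⟨e, ⟨e, ⟨t, e⟩⟩⟩.
For [jarn ombre] to have type ⟨e, ⟨e, ⟨t, e⟩⟩⟩ with jarn of type e, ombre must be the function: ombre : ⟨e, ⟨e, ⟨e, ⟨t, e⟩⟩⟩⟩.

⟨e, ⟨e, ⟨e, ⟨t, e⟩⟩⟩⟩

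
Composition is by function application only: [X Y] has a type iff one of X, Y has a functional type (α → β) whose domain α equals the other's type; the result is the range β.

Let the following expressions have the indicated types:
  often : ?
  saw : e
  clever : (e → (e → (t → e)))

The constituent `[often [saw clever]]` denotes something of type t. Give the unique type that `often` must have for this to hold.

((e → (t → e)) → t)

For [often [saw clever]] to have type t with [saw clever] of type (e → (t → e)), often must be the function: often : ((e → (t → e)) → t).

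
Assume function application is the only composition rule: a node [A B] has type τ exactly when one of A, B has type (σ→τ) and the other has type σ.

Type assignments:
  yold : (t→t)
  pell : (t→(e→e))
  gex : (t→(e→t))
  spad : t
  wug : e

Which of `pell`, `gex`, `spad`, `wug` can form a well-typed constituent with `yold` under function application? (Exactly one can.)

pell : (t→(e→e)) — no; yold wants t, and pell wants t.
gex : (t→(e→t)) — no; yold wants t, and gex wants t.
spad — combines: yold : (t→t) takes spad : t as argument, giving t.
wug : e — no; yold wants t, and wug wants nothing (atomic).

spad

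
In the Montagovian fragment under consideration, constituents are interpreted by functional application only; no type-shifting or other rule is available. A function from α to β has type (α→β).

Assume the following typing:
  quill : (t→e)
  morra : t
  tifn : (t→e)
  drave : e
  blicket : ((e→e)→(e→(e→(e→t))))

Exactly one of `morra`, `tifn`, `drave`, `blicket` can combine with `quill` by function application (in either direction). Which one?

morra

morra — combines: quill : (t→e) takes morra : t as argument, giving e.
tifn : (t→e) — no; quill wants t, and tifn wants t.
drave : e — no; quill wants t, and drave wants nothing (atomic).
blicket : ((e→e)→(e→(e→(e→t)))) — no; quill wants t, and blicket wants (e→e).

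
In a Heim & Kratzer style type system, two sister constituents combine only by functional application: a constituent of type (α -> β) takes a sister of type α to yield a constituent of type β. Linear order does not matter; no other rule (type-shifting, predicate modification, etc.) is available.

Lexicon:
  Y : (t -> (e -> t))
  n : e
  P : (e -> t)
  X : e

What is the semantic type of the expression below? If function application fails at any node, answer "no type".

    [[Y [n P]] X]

t

[n P]: P is (e -> t), n is e; result t.
[Y [n P]]: Y is (t -> (e -> t)), [n P] is t; result (e -> t).
[[Y [n P]] X]: [Y [n P]] is (e -> t), X is e; result t.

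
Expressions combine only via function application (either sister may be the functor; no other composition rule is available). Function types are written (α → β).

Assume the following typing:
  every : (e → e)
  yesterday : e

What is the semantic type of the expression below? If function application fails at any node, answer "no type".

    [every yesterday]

[every yesterday] — every of type (e → e) combines with yesterday of type e: type e.

e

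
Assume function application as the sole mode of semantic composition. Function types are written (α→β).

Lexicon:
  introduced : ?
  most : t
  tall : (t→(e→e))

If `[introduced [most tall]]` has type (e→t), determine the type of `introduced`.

[introduced [most tall]] must have type (e→t). The sister [most tall] has type (e→e); that is not a function onto (e→t), so introduced must be the functor, of type ((e→e)→(e→t)).

((e→e)→(e→t))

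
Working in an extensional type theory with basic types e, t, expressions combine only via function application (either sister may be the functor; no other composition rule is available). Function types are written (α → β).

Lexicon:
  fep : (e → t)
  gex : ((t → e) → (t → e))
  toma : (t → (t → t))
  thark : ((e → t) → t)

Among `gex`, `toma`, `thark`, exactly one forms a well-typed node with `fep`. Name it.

thark

gex : ((t → e) → (t → e)) — no; fep wants e, and gex wants (t → e).
toma : (t → (t → t)) — no; fep wants e, and toma wants t.
thark — combines: thark : ((e → t) → t) takes fep : (e → t) as argument, giving t.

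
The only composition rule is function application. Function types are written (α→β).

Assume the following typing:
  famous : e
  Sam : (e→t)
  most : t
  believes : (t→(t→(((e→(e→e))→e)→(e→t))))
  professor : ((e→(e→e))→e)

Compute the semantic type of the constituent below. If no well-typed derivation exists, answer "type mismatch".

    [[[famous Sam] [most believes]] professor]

[famous Sam]: Sam is (e→t), famous is e; result t.
[most believes]: believes is (t→(t→(((e→(e→e))→e)→(e→t)))), most is t; result (t→(((e→(e→e))→e)→(e→t))).
[[famous Sam] [most believes]]: [most believes] is (t→(((e→(e→e))→e)→(e→t))), [famous Sam] is t; result (((e→(e→e))→e)→(e→t)).
[[[famous Sam] [most believes]] professor]: [[famous Sam] [most believes]] is (((e→(e→e))→e)→(e→t)), professor is ((e→(e→e))→e); result (e→t).

(e→t)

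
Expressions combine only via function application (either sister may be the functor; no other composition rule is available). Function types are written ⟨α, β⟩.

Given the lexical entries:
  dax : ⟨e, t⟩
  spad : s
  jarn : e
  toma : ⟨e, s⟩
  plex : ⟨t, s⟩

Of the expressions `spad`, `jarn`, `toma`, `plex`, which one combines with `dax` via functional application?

jarn

spad : s — neither side's domain matches the other.
jarn — combines: dax : ⟨e, t⟩ takes jarn : e as argument, giving t.
toma : ⟨e, s⟩ — neither side's domain matches the other.
plex : ⟨t, s⟩ — neither side's domain matches the other.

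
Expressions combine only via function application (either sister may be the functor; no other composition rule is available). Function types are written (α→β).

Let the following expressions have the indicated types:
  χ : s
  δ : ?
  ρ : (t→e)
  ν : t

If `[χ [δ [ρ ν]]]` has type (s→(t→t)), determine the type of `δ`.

(e→(s→(s→(t→t))))

For [χ [δ [ρ ν]]] to have type (s→(t→t)) with χ of type s, [δ [ρ ν]] must be the function: [δ [ρ ν]] : (s→(s→(t→t))).
For [δ [ρ ν]] to have type (s→(s→(t→t))) with [ρ ν] of type e, δ must be the function: δ : (e→(s→(s→(t→t)))).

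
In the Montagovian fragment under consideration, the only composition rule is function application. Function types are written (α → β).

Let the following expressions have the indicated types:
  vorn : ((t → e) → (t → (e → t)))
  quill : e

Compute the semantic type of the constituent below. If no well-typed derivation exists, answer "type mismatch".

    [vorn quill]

[vorn quill]: ((t → e) → (t → (e → t))) and e cannot combine by function application — type clash.

type mismatch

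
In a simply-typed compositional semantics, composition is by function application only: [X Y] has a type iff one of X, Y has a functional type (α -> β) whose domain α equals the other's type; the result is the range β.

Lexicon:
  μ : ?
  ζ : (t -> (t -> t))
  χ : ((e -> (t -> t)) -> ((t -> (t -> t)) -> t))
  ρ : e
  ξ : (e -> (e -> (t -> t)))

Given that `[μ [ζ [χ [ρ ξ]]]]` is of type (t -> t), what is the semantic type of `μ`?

(t -> (t -> t))

For [μ [ζ [χ [ρ ξ]]]] to have type (t -> t) with [ζ [χ [ρ ξ]]] of type t, μ must be the function: μ : (t -> (t -> t)).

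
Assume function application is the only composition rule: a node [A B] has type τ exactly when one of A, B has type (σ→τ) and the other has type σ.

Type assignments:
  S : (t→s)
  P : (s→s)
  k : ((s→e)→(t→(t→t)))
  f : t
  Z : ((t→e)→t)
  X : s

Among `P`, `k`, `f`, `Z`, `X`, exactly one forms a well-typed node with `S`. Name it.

f

P : (s→s) — does not combine with S.
k : ((s→e)→(t→(t→t))) — does not combine with S.
f — combines: S : (t→s) takes f : t as argument, giving s.
Z : ((t→e)→t) — does not combine with S.
X : s — does not combine with S.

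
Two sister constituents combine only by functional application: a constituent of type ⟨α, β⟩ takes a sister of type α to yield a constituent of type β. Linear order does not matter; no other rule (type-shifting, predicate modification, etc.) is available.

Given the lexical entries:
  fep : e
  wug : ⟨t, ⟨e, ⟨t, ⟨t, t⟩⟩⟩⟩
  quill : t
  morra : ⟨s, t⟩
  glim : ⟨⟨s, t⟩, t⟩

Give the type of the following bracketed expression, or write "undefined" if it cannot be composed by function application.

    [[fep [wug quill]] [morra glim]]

⟨t, t⟩

[wug quill] — wug of type ⟨t, ⟨e, ⟨t, ⟨t, t⟩⟩⟩⟩ combines with quill of type t: type ⟨e, ⟨t, ⟨t, t⟩⟩⟩.
[fep [wug quill]] — [wug quill] of type ⟨e, ⟨t, ⟨t, t⟩⟩⟩ combines with fep of type e: type ⟨t, ⟨t, t⟩⟩.
[morra glim] — glim of type ⟨⟨s, t⟩, t⟩ combines with morra of type ⟨s, t⟩: type t.
[[fep [wug quill]] [morra glim]] — [fep [wug quill]] of type ⟨t, ⟨t, t⟩⟩ combines with [morra glim] of type t: type ⟨t, t⟩.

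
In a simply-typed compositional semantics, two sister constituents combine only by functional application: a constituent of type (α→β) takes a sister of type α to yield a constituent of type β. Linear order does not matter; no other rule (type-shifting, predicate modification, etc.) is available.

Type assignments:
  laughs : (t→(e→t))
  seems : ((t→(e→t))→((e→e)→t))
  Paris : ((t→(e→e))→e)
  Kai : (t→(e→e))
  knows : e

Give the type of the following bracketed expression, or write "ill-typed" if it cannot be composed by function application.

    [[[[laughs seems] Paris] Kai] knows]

[laughs seems]: functor seems : ((t→(e→t))→((e→e)→t)), argument laughs : (t→(e→t)); result ((e→e)→t).
[[laughs seems] Paris]: ((e→e)→t) with ((t→(e→e))→e) — neither is a function whose domain matches the other; composition fails here.

ill-typed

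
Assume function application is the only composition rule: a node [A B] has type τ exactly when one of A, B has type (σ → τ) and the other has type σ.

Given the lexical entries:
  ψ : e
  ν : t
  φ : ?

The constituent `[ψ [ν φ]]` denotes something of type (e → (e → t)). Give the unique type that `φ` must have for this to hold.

For [ψ [ν φ]] to have type (e → (e → t)) with ψ of type e, [ν φ] must be the function: [ν φ] : (e → (e → (e → t))).
For [ν φ] to have type (e → (e → (e → t))) with ν of type t, φ must be the function: φ : (t → (e → (e → (e → t)))).

(t → (e → (e → (e → t))))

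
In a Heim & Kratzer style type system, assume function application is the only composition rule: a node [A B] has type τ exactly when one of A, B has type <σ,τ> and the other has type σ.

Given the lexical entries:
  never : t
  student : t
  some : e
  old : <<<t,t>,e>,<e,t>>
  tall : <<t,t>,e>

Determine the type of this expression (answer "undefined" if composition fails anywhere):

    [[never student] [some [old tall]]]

undefined

[never student]: t and t cannot combine by function application — type clash.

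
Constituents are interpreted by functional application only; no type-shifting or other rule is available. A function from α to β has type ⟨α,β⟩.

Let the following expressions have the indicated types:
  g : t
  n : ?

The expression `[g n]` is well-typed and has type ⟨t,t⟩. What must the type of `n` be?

[g n] is required to be ⟨t,t⟩. g : t cannot yield ⟨t,t⟩ as functor, so n : ⟨t,⟨t,t⟩⟩.

⟨t,⟨t,t⟩⟩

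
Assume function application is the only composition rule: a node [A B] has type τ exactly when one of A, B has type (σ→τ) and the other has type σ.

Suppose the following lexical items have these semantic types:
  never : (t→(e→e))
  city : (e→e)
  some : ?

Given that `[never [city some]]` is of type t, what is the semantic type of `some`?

((e→e)→((t→(e→e))→t))

At [never [city some]] (required: t): never is (t→(e→e)), which is not a function with range t; hence [city some] is the functor — type ((t→(e→e))→t).
At [city some] (required: ((t→(e→e))→t)): city is (e→e), which is not a function with range ((t→(e→e))→t); hence some is the functor — type ((e→e)→((t→(e→e))→t)).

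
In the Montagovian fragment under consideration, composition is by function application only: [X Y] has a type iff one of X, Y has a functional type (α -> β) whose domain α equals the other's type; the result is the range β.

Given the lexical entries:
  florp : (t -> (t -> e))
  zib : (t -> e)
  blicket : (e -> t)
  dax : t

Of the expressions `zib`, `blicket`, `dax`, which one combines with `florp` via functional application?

zib : (t -> e) — does not combine with florp.
blicket : (e -> t) — does not combine with florp.
dax — combines: florp : (t -> (t -> e)) takes dax : t as argument, giving (t -> e).

dax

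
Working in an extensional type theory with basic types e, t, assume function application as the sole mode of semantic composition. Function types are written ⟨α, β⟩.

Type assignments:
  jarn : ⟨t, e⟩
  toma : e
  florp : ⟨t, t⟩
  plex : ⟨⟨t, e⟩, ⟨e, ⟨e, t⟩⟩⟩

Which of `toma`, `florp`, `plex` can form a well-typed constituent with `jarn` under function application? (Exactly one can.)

toma : e — jarn needs t; toma needs nothing (atomic); neither fits.
florp : ⟨t, t⟩ — jarn needs t; florp needs t; neither fits.
plex — combines: plex : ⟨⟨t, e⟩, ⟨e, ⟨e, t⟩⟩⟩ takes jarn : ⟨t, e⟩ as argument, giving ⟨e, ⟨e, t⟩⟩.

plex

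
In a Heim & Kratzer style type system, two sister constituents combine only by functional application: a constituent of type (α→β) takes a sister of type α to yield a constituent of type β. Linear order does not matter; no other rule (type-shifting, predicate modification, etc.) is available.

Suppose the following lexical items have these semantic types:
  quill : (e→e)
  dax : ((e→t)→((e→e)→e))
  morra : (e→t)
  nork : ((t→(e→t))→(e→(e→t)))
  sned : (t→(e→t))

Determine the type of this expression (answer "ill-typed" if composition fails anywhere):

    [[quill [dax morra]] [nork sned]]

[dax morra]: functor dax : ((e→t)→((e→e)→e)), argument morra : (e→t); result ((e→e)→e).
[quill [dax morra]]: functor [dax morra] : ((e→e)→e), argument quill : (e→e); result e.
[nork sned]: functor nork : ((t→(e→t))→(e→(e→t))), argument sned : (t→(e→t)); result (e→(e→t)).
[[quill [dax morra]] [nork sned]]: functor [nork sned] : (e→(e→t)), argument [quill [dax morra]] : e; result (e→t).

(e→t)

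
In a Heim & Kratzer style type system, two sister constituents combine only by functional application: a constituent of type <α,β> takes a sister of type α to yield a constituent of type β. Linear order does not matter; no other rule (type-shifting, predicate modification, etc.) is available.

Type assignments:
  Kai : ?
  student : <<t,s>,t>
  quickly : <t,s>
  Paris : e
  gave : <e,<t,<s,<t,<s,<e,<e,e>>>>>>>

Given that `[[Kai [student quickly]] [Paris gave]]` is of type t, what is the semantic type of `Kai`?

<t,<<t,<s,<t,<s,<e,<e,e>>>>>>,t>>

For [[Kai [student quickly]] [Paris gave]] to have type t with [Paris gave] of type <t,<s,<t,<s,<e,<e,e>>>>>>, [Kai [student quickly]] must be the function: [Kai [student quickly]] : <<t,<s,<t,<s,<e,<e,e>>>>>>,t>.
For [Kai [student quickly]] to have type <<t,<s,<t,<s,<e,<e,e>>>>>>,t> with [student quickly] of type t, Kai must be the function: Kai : <t,<<t,<s,<t,<s,<e,<e,e>>>>>>,t>>.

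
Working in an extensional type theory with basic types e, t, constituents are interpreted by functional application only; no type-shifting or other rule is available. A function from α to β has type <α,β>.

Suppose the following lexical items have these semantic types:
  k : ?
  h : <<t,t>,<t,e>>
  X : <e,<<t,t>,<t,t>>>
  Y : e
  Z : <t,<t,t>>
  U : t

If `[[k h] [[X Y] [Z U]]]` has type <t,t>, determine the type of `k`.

For [[k h] [[X Y] [Z U]]] to have type <t,t> with [[X Y] [Z U]] of type <t,t>, [k h] must be the function: [k h] : <<t,t>,<t,t>>.
For [k h] to have type <<t,t>,<t,t>> with h of type <<t,t>,<t,e>>, k must be the function: k : <<<t,t>,<t,e>>,<<t,t>,<t,t>>>.

<<<t,t>,<t,e>>,<<t,t>,<t,t>>>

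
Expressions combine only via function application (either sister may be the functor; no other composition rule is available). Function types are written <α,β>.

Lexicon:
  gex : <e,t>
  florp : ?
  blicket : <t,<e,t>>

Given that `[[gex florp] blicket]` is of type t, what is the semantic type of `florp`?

[[gex florp] blicket] must have type t. The sister blicket has type <t,<e,t>>; that is not a function onto t, so [gex florp] must be the functor, of type <<t,<e,t>>,t>.
[gex florp] must have type <<t,<e,t>>,t>. The sister gex has type <e,t>; that is not a function onto <<t,<e,t>>,t>, so florp must be the functor, of type <<e,t>,<<t,<e,t>>,t>>.

<<e,t>,<<t,<e,t>>,t>>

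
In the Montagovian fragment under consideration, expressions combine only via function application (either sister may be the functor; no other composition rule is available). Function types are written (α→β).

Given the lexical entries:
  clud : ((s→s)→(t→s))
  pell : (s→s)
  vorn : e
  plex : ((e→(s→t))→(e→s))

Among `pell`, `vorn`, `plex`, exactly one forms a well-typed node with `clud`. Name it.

pell — combines: clud : ((s→s)→(t→s)) takes pell : (s→s) as argument, giving (t→s).
vorn : e — clud needs (s→s); vorn needs nothing (atomic); neither fits.
plex : ((e→(s→t))→(e→s)) — clud needs (s→s); plex needs (e→(s→t)); neither fits.

pell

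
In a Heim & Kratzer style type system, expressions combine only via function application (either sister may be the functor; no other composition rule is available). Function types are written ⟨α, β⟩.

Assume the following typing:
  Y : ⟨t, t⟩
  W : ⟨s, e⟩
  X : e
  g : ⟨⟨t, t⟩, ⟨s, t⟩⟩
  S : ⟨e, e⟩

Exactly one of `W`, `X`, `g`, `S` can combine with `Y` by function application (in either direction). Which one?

W : ⟨s, e⟩ — does not combine with Y.
X : e — does not combine with Y.
g — combines: g : ⟨⟨t, t⟩, ⟨s, t⟩⟩ takes Y : ⟨t, t⟩ as argument, giving ⟨s, t⟩.
S : ⟨e, e⟩ — does not combine with Y.

g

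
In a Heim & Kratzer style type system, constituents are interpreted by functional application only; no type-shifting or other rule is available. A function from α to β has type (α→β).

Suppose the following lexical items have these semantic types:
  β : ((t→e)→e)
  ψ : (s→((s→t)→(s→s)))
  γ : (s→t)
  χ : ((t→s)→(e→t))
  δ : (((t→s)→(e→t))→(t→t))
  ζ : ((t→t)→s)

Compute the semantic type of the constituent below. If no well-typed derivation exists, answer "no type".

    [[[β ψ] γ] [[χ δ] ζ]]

[β ψ]: ((t→e)→e) with (s→((s→t)→(s→s))) — neither is a function whose domain matches the other; composition fails here.

no type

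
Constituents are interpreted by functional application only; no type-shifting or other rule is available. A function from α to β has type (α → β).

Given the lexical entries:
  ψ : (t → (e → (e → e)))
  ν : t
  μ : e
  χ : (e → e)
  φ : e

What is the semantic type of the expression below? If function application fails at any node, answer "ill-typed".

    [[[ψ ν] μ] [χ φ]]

e

[ψ ν]: ψ is (t → (e → (e → e))), ν is t; result (e → (e → e)).
[[ψ ν] μ]: [ψ ν] is (e → (e → e)), μ is e; result (e → e).
[χ φ]: χ is (e → e), φ is e; result e.
[[[ψ ν] μ] [χ φ]]: [[ψ ν] μ] is (e → e), [χ φ] is e; result e.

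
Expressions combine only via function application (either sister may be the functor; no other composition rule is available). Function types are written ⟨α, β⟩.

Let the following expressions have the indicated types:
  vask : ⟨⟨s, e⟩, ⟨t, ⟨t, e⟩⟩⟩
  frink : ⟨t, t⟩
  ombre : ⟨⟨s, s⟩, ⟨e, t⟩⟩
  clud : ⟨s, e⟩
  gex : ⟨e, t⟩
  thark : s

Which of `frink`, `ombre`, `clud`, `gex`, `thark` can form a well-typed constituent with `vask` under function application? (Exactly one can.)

frink : ⟨t, t⟩ — no; vask wants ⟨s, e⟩, and frink wants t.
ombre : ⟨⟨s, s⟩, ⟨e, t⟩⟩ — no; vask wants ⟨s, e⟩, and ombre wants ⟨s, s⟩.
clud — combines: vask : ⟨⟨s, e⟩, ⟨t, ⟨t, e⟩⟩⟩ takes clud : ⟨s, e⟩ as argument, giving ⟨t, ⟨t, e⟩⟩.
gex : ⟨e, t⟩ — no; vask wants ⟨s, e⟩, and gex wants e.
thark : s — no; vask wants ⟨s, e⟩, and thark wants nothing (atomic).

clud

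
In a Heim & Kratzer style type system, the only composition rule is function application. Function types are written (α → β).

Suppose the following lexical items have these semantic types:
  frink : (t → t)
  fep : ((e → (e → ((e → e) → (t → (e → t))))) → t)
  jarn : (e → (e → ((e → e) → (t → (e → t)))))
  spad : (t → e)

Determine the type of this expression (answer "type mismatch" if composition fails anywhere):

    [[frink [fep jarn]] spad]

[fep jarn]: ((e → (e → ((e → e) → (t → (e → t))))) → t) applied to (e → (e → ((e → e) → (t → (e → t))))) yields t.
[frink [fep jarn]]: (t → t) applied to t yields t.
[[frink [fep jarn]] spad]: (t → e) applied to t yields e.

e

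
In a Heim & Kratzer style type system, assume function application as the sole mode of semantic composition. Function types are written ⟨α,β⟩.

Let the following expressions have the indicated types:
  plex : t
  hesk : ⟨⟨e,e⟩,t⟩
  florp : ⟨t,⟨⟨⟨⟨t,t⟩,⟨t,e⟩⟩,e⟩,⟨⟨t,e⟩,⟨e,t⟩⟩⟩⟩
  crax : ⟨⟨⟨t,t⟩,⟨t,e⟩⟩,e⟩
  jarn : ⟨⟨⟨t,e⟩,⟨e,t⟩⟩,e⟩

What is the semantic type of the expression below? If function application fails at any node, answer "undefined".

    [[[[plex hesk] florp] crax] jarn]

[plex hesk]: t and ⟨⟨e,e⟩,t⟩ cannot combine by function application — type clash.

undefined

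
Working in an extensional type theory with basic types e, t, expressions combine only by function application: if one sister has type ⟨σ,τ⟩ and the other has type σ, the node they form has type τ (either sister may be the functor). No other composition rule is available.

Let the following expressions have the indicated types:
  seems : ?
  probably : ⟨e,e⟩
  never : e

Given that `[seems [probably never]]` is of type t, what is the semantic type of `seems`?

⟨e,t⟩

At [seems [probably never]] (required: t): [probably never] is e, which is not a function with range t; hence seems is the functor — type ⟨e,t⟩.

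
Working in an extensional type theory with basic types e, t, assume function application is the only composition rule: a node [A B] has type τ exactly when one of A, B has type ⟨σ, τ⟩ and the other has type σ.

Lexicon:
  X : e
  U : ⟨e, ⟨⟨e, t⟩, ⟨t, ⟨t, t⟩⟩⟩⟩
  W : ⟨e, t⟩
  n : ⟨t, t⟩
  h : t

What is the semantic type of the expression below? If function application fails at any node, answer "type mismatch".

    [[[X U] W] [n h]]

[X U] — U of type ⟨e, ⟨⟨e, t⟩, ⟨t, ⟨t, t⟩⟩⟩⟩ combines with X of type e: type ⟨⟨e, t⟩, ⟨t, ⟨t, t⟩⟩⟩.
[[X U] W] — [X U] of type ⟨⟨e, t⟩, ⟨t, ⟨t, t⟩⟩⟩ combines with W of type ⟨e, t⟩: type ⟨t, ⟨t, t⟩⟩.
[n h] — n of type ⟨t, t⟩ combines with h of type t: type t.
[[[X U] W] [n h]] — [[X U] W] of type ⟨t, ⟨t, t⟩⟩ combines with [n h] of type t: type ⟨t, t⟩.

⟨t, t⟩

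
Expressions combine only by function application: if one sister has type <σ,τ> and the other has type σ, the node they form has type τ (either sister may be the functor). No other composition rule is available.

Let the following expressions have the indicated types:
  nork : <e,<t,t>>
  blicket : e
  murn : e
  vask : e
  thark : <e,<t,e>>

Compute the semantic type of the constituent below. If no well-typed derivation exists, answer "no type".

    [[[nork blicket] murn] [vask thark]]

no type

At [nork blicket], nork : <e,<t,t>> takes blicket : e, giving <t,t>.
[[nork blicket] murn]: <t,t> and e cannot combine by function application — type clash.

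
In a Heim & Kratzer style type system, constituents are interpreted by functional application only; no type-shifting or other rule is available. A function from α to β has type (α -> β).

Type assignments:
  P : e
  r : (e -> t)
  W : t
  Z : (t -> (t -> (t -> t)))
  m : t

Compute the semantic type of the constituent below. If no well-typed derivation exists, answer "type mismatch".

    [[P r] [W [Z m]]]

[P r]: functor r : (e -> t), argument P : e; result t.
[Z m]: functor Z : (t -> (t -> (t -> t))), argument m : t; result (t -> (t -> t)).
[W [Z m]]: functor [Z m] : (t -> (t -> t)), argument W : t; result (t -> t).
[[P r] [W [Z m]]]: functor [W [Z m]] : (t -> t), argument [P r] : t; result t.

t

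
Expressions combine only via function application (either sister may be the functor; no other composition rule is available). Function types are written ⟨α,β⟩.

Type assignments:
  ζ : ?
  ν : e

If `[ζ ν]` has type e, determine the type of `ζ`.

[ζ ν] must have type e. The sister ν has type e; that is not a function onto e, so ζ must be the functor, of type ⟨e,e⟩.

⟨e,e⟩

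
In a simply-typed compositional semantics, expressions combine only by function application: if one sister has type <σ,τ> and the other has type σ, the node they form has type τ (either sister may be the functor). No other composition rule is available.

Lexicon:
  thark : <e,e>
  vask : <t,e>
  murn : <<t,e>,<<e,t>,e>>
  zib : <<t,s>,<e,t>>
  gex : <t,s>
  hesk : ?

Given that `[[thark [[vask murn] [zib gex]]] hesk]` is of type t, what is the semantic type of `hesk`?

At [[thark [[vask murn] [zib gex]]] hesk] (required: t): [thark [[vask murn] [zib gex]]] is e, which is not a function with range t; hence hesk is the functor — type <e,t>.

<e,t>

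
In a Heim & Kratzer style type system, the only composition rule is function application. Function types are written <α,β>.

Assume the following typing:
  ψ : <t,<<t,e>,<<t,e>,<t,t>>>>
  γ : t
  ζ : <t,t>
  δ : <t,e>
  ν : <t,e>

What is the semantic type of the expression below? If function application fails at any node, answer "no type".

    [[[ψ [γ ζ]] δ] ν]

[γ ζ]: functor ζ : <t,t>, argument γ : t; result t.
[ψ [γ ζ]]: functor ψ : <t,<<t,e>,<<t,e>,<t,t>>>>, argument [γ ζ] : t; result <<t,e>,<<t,e>,<t,t>>>.
[[ψ [γ ζ]] δ]: functor [ψ [γ ζ]] : <<t,e>,<<t,e>,<t,t>>>, argument δ : <t,e>; result <<t,e>,<t,t>>.
[[[ψ [γ ζ]] δ] ν]: functor [[ψ [γ ζ]] δ] : <<t,e>,<t,t>>, argument ν : <t,e>; result <t,t>.

<t,t>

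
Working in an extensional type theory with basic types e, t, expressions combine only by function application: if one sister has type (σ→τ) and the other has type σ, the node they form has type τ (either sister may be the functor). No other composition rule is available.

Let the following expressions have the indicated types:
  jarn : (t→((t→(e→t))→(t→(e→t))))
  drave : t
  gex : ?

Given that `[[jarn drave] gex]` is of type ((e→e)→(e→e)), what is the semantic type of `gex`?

(((t→(e→t))→(t→(e→t)))→((e→e)→(e→e)))

For [[jarn drave] gex] to have type ((e→e)→(e→e)) with [jarn drave] of type ((t→(e→t))→(t→(e→t))), gex must be the function: gex : (((t→(e→t))→(t→(e→t)))→((e→e)→(e→e))).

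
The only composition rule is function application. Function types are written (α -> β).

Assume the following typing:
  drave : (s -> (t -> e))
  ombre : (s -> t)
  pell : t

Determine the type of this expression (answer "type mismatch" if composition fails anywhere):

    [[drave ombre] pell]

[drave ombre]: (s -> (t -> e)) with (s -> t) — neither is a function whose domain matches the other; composition fails here.

type mismatch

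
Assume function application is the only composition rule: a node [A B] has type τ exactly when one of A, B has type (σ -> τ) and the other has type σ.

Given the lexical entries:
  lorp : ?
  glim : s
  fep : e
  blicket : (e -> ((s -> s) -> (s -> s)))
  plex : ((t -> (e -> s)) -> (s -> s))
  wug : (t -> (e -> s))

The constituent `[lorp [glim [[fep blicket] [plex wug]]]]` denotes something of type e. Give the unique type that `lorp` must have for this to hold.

(s -> e)

For [lorp [glim [[fep blicket] [plex wug]]]] to have type e with [glim [[fep blicket] [plex wug]]] of type s, lorp must be the function: lorp : (s -> e).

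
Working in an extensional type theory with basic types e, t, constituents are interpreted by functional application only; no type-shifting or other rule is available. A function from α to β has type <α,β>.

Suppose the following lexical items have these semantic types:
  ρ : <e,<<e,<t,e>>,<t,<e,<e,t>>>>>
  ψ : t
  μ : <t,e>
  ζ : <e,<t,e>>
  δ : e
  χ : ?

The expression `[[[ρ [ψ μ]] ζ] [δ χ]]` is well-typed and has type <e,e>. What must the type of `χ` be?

[[[ρ [ψ μ]] ζ] [δ χ]] is required to be <e,e>. [[ρ [ψ μ]] ζ] : <t,<e,<e,t>>> cannot yield <e,e> as functor, so [δ χ] : <<t,<e,<e,t>>>,<e,e>>.
[δ χ] is required to be <<t,<e,<e,t>>>,<e,e>>. δ : e cannot yield <<t,<e,<e,t>>>,<e,e>> as functor, so χ : <e,<<t,<e,<e,t>>>,<e,e>>>.

<e,<<t,<e,<e,t>>>,<e,e>>>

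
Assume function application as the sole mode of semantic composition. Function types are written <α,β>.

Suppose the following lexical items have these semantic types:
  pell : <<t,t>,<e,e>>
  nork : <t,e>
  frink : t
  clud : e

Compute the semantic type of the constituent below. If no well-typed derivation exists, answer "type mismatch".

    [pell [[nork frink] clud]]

type mismatch

At [nork frink], nork : <t,e> takes frink : t, giving e.
[[nork frink] clud]: e and e cannot combine by function application — type clash.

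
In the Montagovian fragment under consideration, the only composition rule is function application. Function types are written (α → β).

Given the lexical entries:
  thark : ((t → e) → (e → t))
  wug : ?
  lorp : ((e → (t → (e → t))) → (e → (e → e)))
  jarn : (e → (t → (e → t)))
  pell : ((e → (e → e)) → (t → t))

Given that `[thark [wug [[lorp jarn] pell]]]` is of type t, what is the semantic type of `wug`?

((t → t) → (((t → e) → (e → t)) → t))

[thark [wug [[lorp jarn] pell]]] is required to be t. thark : ((t → e) → (e → t)) cannot yield t as functor, so [wug [[lorp jarn] pell]] : (((t → e) → (e → t)) → t).
[wug [[lorp jarn] pell]] is required to be (((t → e) → (e → t)) → t). [[lorp jarn] pell] : (t → t) cannot yield (((t → e) → (e → t)) → t) as functor, so wug : ((t → t) → (((t → e) → (e → t)) → t)).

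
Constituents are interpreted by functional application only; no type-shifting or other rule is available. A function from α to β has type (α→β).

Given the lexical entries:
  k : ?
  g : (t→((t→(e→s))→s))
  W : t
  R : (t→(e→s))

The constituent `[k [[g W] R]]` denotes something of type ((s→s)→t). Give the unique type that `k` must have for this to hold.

(s→((s→s)→t))

For [k [[g W] R]] to have type ((s→s)→t) with [[g W] R] of type s, k must be the function: k : (s→((s→s)→t)).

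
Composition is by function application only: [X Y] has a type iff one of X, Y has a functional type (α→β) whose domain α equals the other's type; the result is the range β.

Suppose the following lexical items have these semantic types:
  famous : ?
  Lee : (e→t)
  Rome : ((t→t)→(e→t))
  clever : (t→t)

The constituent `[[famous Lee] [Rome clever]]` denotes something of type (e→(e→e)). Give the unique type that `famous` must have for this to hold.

((e→t)→((e→t)→(e→(e→e))))

[[famous Lee] [Rome clever]] is required to be (e→(e→e)). [Rome clever] : (e→t) cannot yield (e→(e→e)) as functor, so [famous Lee] : ((e→t)→(e→(e→e))).
[famous Lee] is required to be ((e→t)→(e→(e→e))). Lee : (e→t) cannot yield ((e→t)→(e→(e→e))) as functor, so famous : ((e→t)→((e→t)→(e→(e→e)))).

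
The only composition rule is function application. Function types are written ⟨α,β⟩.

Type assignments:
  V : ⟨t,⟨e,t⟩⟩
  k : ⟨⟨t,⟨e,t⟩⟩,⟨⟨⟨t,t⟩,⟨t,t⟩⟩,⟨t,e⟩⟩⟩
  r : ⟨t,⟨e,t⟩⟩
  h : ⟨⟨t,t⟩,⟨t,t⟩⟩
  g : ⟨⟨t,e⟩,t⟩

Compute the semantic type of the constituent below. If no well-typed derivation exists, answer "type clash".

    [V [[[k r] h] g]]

[k r]: ⟨⟨t,⟨e,t⟩⟩,⟨⟨⟨t,t⟩,⟨t,t⟩⟩,⟨t,e⟩⟩⟩ applied to ⟨t,⟨e,t⟩⟩ yields ⟨⟨⟨t,t⟩,⟨t,t⟩⟩,⟨t,e⟩⟩.
[[k r] h]: ⟨⟨⟨t,t⟩,⟨t,t⟩⟩,⟨t,e⟩⟩ applied to ⟨⟨t,t⟩,⟨t,t⟩⟩ yields ⟨t,e⟩.
[[[k r] h] g]: ⟨⟨t,e⟩,t⟩ applied to ⟨t,e⟩ yields t.
[V [[[k r] h] g]]: ⟨t,⟨e,t⟩⟩ applied to t yields ⟨e,t⟩.

⟨e,t⟩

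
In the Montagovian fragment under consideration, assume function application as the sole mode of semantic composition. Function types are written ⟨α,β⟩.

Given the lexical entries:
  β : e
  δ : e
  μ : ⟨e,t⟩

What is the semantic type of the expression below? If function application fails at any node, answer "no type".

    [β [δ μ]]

no type

[δ μ]: μ is ⟨e,t⟩, δ is e; result t.
At [β [δ μ]]: neither e nor t can take the other as argument; the node is ill-typed.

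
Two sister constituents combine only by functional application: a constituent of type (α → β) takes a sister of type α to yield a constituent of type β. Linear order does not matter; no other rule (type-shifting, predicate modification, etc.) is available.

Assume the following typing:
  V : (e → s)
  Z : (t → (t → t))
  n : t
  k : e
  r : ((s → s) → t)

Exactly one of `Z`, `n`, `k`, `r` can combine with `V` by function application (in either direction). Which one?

k

Z : (t → (t → t)) — neither side's domain matches the other.
n : t — neither side's domain matches the other.
k — combines: V : (e → s) takes k : e as argument, giving s.
r : ((s → s) → t) — neither side's domain matches the other.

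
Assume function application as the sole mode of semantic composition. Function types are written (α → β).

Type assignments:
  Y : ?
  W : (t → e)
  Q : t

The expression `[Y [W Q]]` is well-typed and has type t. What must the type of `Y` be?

(e → t)

For [Y [W Q]] to have type t with [W Q] of type e, Y must be the function: Y : (e → t).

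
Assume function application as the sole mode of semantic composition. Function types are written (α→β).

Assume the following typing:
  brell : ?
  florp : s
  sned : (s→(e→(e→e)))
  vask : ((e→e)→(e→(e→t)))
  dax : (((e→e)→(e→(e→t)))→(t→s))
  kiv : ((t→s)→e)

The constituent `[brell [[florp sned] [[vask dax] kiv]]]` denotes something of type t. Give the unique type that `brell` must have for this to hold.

For [brell [[florp sned] [[vask dax] kiv]]] to have type t with [[florp sned] [[vask dax] kiv]] of type (e→e), brell must be the function: brell : ((e→e)→t).

((e→e)→t)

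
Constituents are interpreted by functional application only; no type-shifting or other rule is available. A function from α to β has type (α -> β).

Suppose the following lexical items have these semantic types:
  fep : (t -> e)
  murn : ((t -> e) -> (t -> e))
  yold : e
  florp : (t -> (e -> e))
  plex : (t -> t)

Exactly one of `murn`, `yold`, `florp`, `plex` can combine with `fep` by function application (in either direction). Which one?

murn

murn — combines: murn : ((t -> e) -> (t -> e)) takes fep : (t -> e) as argument, giving (t -> e).
yold : e — no; fep wants t, and yold wants nothing (atomic).
florp : (t -> (e -> e)) — no; fep wants t, and florp wants t.
plex : (t -> t) — no; fep wants t, and plex wants t.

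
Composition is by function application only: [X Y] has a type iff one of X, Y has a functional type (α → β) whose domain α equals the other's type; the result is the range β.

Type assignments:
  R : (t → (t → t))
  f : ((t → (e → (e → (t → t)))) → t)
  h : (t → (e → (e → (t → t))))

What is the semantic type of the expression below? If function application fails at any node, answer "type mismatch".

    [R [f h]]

(t → t)

[f h]: functor f : ((t → (e → (e → (t → t)))) → t), argument h : (t → (e → (e → (t → t)))); result t.
[R [f h]]: functor R : (t → (t → t)), argument [f h] : t; result (t → t).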